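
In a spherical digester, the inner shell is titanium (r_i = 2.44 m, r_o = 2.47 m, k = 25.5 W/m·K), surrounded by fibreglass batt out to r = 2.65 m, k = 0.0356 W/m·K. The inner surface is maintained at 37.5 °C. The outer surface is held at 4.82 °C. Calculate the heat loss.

Series thermal resistances, inner to outer:
  R_titanium = (1/2.44 − 1/2.47)/(4πk) = 0.004978/(4π·25.5) = 1.553×10^-5 K/W
  R_fibreglass batt = (1/2.47 − 1/2.65)/(4πk) = 0.02750/(4π·0.0356) = 0.06147 K/W
ΣR = 1.553×10^-5 + 0.06147 = 0.06149 K/W
Q = ΔT/ΣR = (37.5 °C − 4.82 °C)/0.06149 = 531 W

Q = 531 W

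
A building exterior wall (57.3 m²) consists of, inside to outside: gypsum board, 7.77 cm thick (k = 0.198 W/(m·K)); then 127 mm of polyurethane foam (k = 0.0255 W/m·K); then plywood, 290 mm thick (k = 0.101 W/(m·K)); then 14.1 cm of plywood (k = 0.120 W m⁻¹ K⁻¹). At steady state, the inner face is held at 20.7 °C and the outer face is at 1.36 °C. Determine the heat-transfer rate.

Q = 118 W

Treat each layer as a resistance in series:
  R_gypsum board = L/(kA) = 0.0777/(0.198·57.3) = 0.006849 K/W
  R_polyurethane foam = L/(kA) = 0.127/(0.0255·57.3) = 0.08692 K/W
  R_plywood = L/(kA) = 0.290/(0.101·57.3) = 0.05011 K/W
  R_plywood = L/(kA) = 0.141/(0.120·57.3) = 0.02051 K/W
ΣR = 0.006849 + 0.08692 + 0.05011 + 0.02051 = 0.1644 K/W
Q = ΔT/ΣR = (20.7 °C − 1.36 °C)/0.1644 = 118 W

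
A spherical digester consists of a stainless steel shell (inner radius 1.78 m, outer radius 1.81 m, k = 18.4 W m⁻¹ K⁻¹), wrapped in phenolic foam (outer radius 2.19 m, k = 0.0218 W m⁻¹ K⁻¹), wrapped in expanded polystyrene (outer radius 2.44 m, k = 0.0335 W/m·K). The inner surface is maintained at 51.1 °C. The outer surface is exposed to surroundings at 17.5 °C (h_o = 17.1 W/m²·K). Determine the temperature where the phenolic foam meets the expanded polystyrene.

Resistance network (inner→outer):
  R_stainless steel = (1/1.78 − 1/1.81)/(4πk) = 0.009312/(4π·18.4) = 4.027×10^-5 K/W
  R_phenolic foam = (1/1.81 − 1/2.19)/(4πk) = 0.09587/(4π·0.0218) = 0.3499 K/W
  R_expanded polystyrene = (1/2.19 − 1/2.44)/(4πk) = 0.04678/(4π·0.0335) = 0.1111 K/W
  R_conv,out = 1/(4πr²h) = 1/(4π·2.44²·17.1) = 7.817×10^-4 K/W
ΣR = 4.027×10^-5 + 0.3499 + 0.1111 + 7.817×10^-4 = 0.4618 K/W
Q = ΔT/ΣR = (51.1 °C − 17.5 °C)/0.4618 = 72.76 W
From the inner boundary to the phenolic foam/expanded polystyrene interface, ΣR_partial = 0.3499 K/W.
T_interface = T_in − Q·ΣR_partial = 51.1 °C − (72.76)(0.3499) = 25.6 °C

T = 25.6 °C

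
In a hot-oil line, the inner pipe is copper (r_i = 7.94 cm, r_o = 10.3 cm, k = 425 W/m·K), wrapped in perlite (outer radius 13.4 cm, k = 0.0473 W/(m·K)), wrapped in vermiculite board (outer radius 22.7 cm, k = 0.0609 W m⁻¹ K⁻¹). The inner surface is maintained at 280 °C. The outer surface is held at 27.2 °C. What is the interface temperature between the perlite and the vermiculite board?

Resistance network (inner→outer):
  R'_copper = ln(0.103/0.0794)/(2πk) = 0.2602/(2π·425) = 9.745×10^-5 m·K/W
  R'_perlite = ln(0.134/0.103)/(2πk) = 0.2631/(2π·0.0473) = 0.8853 m·K/W
  R'_vermiculite board = ln(0.227/0.134)/(2πk) = 0.5271/(2π·0.0609) = 1.378 m·K/W
ΣR = 9.745×10^-5 + 0.8853 + 1.378 = 2.263 m·K/W
Q' = ΔT/ΣR = (280 °C − 27.2 °C)/2.263 = 111.7 W/m
From the inner boundary to the perlite/vermiculite board interface, ΣR_partial = 0.8854 m·K/W.
T_interface = T_in − Q'·ΣR_partial = 280 °C − (111.7)(0.8854) = 181 °C

T = 181 °C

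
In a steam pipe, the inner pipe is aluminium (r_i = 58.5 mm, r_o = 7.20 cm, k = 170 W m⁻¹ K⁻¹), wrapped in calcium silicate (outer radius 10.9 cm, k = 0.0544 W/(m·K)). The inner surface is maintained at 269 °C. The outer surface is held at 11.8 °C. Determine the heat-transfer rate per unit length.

Q' = 212 W/m

Resistance network (inner→outer):
  R'_aluminium = ln(0.0720/0.0585)/(2πk) = 0.2076/(2π·170) = 1.944×10^-4 m·K/W
  R'_calcium silicate = ln(0.109/0.0720)/(2πk) = 0.4147/(2π·0.0544) = 1.213 m·K/W
ΣR = 1.944×10^-4 + 1.213 = 1.213 m·K/W
Q' = ΔT/ΣR = (269 °C − 11.8 °C)/1.213 = 212 W/m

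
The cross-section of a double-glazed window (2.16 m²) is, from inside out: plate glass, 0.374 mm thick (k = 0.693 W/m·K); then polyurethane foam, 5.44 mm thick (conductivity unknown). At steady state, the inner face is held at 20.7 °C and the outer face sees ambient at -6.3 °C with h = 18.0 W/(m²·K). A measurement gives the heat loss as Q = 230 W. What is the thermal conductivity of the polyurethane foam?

k = 0.0275 W/m·K

ΣR = ΔT/Q = |20.7 − -6.3|/230 = 0.1174 K/W
Known resistances:
  R_plate glass = L/(kA) = 3.74×10^-4/(0.693·2.16) = 2.499×10^-4 K/W
  R_conv,out = 1/(hA) = 1/(18.0·2.16) = 0.02572 K/W
R_polyurethane foam = ΣR − ΣR_known = 0.1174 − 0.02597 = 0.09143 K/W
L/(kA) = 0.09143 ⇒ k = 0.00544/(0.09143·2.16) = 0.0275 W/m·K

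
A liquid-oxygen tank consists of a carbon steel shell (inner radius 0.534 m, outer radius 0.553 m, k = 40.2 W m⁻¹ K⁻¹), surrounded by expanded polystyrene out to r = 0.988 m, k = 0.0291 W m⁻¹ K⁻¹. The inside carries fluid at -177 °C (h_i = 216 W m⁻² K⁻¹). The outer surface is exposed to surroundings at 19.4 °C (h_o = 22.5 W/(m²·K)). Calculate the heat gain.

Series thermal resistances, inner to outer:
  R_conv,in = 1/(4πr²h) = 1/(4π·0.534²·216) = 0.001292 K/W
  R_carbon steel = (1/0.534 − 1/0.553)/(4πk) = 0.06434/(4π·40.2) = 1.274×10^-4 K/W
  R_expanded polystyrene = (1/0.553 − 1/0.988)/(4πk) = 0.7962/(4π·0.0291) = 2.177 K/W
  R_conv,out = 1/(4πr²h) = 1/(4π·0.988²·22.5) = 0.003623 K/W
ΣR = 0.001292 + 1.274×10^-4 + 2.177 + 0.003623 = 2.182 K/W
Q = ΔT/ΣR = (-177 °C − 19.4 °C)/2.182 = -90.0 W
(Negative Q ⇒ heat flows inward; heat gain = 90.0 W.)

Q = 90.0 W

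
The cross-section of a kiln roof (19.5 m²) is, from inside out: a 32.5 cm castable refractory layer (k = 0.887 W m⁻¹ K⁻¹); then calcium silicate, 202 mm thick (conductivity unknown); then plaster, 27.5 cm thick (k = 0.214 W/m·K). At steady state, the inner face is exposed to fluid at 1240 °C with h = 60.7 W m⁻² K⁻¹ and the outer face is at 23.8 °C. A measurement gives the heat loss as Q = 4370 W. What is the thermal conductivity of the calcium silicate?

ΣR = ΔT/Q = |1240 − 23.8|/4370 = 0.2783 K/W
Known resistances:
  R_conv,in = 1/(hA) = 1/(60.7·19.5) = 8.448×10^-4 K/W
  R_castable refractory = L/(kA) = 0.325/(0.887·19.5) = 0.01879 K/W
  R_plaster = L/(kA) = 0.275/(0.214·19.5) = 0.06590 K/W
R_calcium silicate = ΣR − ΣR_known = 0.2783 − 0.08553 = 0.1928 K/W
L/(kA) = 0.1928 ⇒ k = 0.202/(0.1928·19.5) = 0.0537 W/m·K

k = 0.0537 W/m·K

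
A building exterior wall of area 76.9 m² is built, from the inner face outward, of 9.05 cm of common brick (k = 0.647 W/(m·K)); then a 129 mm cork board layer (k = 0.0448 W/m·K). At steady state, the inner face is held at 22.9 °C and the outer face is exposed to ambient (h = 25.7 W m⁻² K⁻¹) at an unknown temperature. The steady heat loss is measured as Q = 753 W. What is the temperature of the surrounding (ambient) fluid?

Sum the resistances:
  R_common brick = L/(kA) = 0.0905/(0.647·76.9) = 0.001819 K/W
  R_cork board = L/(kA) = 0.129/(0.0448·76.9) = 0.03744 K/W
  R_conv,out = 1/(hA) = 1/(25.7·76.9) = 5.060×10^-4 K/W
ΣR = 0.03977 K/W
ΔT = Q·ΣR = 753 × 0.03977 = 29.95 K
Heat flows outward, so T_out = T_in − ΔT = 22.9 − 29.95 = -7.05 °C

T_out = -7.05 °C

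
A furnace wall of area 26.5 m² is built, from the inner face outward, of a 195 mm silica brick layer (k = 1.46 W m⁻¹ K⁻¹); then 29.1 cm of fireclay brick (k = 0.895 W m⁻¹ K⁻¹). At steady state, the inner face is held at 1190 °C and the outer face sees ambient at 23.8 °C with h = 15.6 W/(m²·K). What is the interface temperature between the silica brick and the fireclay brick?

Treat each layer as a resistance in series:
  R_silica brick = L/(kA) = 0.195/(1.46·26.5) = 0.005040 K/W
  R_fireclay brick = L/(kA) = 0.291/(0.895·26.5) = 0.01227 K/W
  R_conv,out = 1/(hA) = 1/(15.6·26.5) = 0.002419 K/W
ΣR = 0.005040 + 0.01227 + 0.002419 = 0.01973 K/W
Q = ΔT/ΣR = (1190 °C − 23.8 °C)/0.01973 = 59110 W
From the inner boundary to the silica brick/fireclay brick interface, ΣR_partial = 0.005040 K/W.
T_interface = T_in − Q·ΣR_partial = 1190 °C − (59110)(0.005040) = 892 °C

T = 892 °C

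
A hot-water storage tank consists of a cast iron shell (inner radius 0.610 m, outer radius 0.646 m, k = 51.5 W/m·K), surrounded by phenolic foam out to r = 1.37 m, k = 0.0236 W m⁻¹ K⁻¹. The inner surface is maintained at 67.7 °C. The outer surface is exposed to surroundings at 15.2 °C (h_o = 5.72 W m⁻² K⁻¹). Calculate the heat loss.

Treat each layer as a resistance in series:
  R_cast iron = (1/0.610 − 1/0.646)/(4πk) = 0.09136/(4π·51.5) = 1.412×10^-4 K/W
  R_phenolic foam = (1/0.646 − 1/1.37)/(4πk) = 0.8181/(4π·0.0236) = 2.758 K/W
  R_conv,out = 1/(4πr²h) = 1/(4π·1.37²·5.72) = 0.007412 K/W
ΣR = 1.412×10^-4 + 2.758 + 0.007412 = 2.766 K/W
Q = ΔT/ΣR = (67.7 °C − 15.2 °C)/2.766 = 19.0 W

Q = 19.0 W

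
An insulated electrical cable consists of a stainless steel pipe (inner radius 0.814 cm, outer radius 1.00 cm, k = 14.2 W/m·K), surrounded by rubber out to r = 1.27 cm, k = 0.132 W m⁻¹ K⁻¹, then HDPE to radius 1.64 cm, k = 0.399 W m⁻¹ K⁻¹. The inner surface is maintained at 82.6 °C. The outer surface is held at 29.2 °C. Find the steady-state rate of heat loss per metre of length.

Resistance network (inner→outer):
  R'_stainless steel = ln(0.0100/0.00814)/(2πk) = 0.2058/(2π·14.2) = 0.002307 m·K/W
  R'_rubber = ln(0.0127/0.0100)/(2πk) = 0.2390/(2π·0.132) = 0.2882 m·K/W
  R'_HDPE = ln(0.0164/0.0127)/(2πk) = 0.2557/(2π·0.399) = 0.1020 m·K/W
ΣR = 0.002307 + 0.2882 + 0.1020 = 0.3925 m·K/W
Q' = ΔT/ΣR = (82.6 °C − 29.2 °C)/0.3925 = 136 W/m

Q' = 136 W/m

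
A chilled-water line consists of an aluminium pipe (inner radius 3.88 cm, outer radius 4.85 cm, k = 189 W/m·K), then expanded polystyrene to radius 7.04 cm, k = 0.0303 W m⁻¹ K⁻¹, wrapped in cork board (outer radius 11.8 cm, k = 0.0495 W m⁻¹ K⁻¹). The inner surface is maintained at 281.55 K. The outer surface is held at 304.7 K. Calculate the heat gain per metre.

Q' = 6.40 W/m

Resistance network (inner→outer):
  R'_aluminium = ln(0.0485/0.0388)/(2πk) = 0.2231/(2π·189) = 1.879×10^-4 m·K/W
  R'_expanded polystyrene = ln(0.0704/0.0485)/(2πk) = 0.3726/(2π·0.0303) = 1.957 m·K/W
  R'_cork board = ln(0.118/0.0704)/(2πk) = 0.5165/(2π·0.0495) = 1.661 m·K/W
ΣR = 1.879×10^-4 + 1.957 + 1.661 = 3.618 m·K/W
Q' = ΔT/ΣR = (281.55 K − 304.7 K)/3.618 = -6.40 W/m
(Negative Q' ⇒ heat flows inward; heat gain = 6.40 W/m.)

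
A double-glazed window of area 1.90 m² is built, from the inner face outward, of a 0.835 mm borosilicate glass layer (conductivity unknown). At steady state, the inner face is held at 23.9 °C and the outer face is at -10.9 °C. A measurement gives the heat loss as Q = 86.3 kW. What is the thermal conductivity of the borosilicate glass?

ΣR = ΔT/Q = |23.9 − -10.9|/86300 = 4.032×10^-4 K/W
L/(kA) = 4.032×10^-4 ⇒ k = 8.35×10^-4/(4.032×10^-4·1.90) = 1.09 W/m·K

k = 1.09 W/m·K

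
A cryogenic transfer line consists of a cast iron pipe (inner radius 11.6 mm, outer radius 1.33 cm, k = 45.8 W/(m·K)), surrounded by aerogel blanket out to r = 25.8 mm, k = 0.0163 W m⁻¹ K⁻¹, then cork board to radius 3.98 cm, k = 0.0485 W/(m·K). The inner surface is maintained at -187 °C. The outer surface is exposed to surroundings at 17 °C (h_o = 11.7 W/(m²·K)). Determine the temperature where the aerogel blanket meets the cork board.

Series thermal resistances, inner to outer:
  R'_cast iron = ln(0.0133/0.0116)/(2πk) = 0.1368/(2π·45.8) = 4.752×10^-4 m·K/W
  R'_aerogel blanket = ln(0.0258/0.0133)/(2πk) = 0.6626/(2π·0.0163) = 6.470 m·K/W
  R'_cork board = ln(0.0398/0.0258)/(2πk) = 0.4335/(2π·0.0485) = 1.423 m·K/W
  R'_conv,out = 1/(2πr h) = 1/(2π·0.0398·11.7) = 0.3418 m·K/W
ΣR = 4.752×10^-4 + 6.470 + 1.423 + 0.3418 = 8.235 m·K/W
Q' = ΔT/ΣR = (-187 °C − 17 °C)/8.235 = -24.77 W/m
From the inner boundary to the aerogel blanket/cork board interface, ΣR_partial = 6.470 m·K/W.
T_interface = T_in − Q'·ΣR_partial = -187 °C − (-24.77)(6.470) = -26.7 °C

T = -26.7 °C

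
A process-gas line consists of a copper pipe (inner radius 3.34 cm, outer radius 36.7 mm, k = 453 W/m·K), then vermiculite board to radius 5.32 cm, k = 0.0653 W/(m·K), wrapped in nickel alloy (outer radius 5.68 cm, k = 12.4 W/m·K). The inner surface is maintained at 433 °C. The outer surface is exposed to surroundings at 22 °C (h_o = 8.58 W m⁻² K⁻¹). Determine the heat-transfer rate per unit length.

Treat each layer as a resistance in series:
  R'_copper = ln(0.0367/0.0334)/(2πk) = 0.09422/(2π·453) = 3.310×10^-5 m·K/W
  R'_vermiculite board = ln(0.0532/0.0367)/(2πk) = 0.3713/(2π·0.0653) = 0.9049 m·K/W
  R'_nickel alloy = ln(0.0568/0.0532)/(2πk) = 0.06548/(2π·12.4) = 8.404×10^-4 m·K/W
  R'_conv,out = 1/(2πr h) = 1/(2π·0.0568·8.58) = 0.3266 m·K/W
ΣR = 3.310×10^-5 + 0.9049 + 8.404×10^-4 + 0.3266 = 1.232 m·K/W
Q' = ΔT/ΣR = (433 °C − 22 °C)/1.232 = 334 W/m

Q' = 334 W/m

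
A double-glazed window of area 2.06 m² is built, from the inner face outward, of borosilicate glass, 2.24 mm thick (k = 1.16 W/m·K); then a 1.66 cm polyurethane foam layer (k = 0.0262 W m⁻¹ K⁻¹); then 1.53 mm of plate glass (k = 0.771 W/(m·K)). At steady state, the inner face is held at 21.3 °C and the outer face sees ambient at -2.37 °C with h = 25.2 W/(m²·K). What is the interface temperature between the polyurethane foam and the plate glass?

Treat each layer as a resistance in series:
  R_borosilicate glass = L/(kA) = 0.00224/(1.16·2.06) = 9.374×10^-4 K/W
  R_polyurethane foam = L/(kA) = 0.0166/(0.0262·2.06) = 0.3076 K/W
  R_plate glass = L/(kA) = 0.00153/(0.771·2.06) = 9.633×10^-4 K/W
  R_conv,out = 1/(hA) = 1/(25.2·2.06) = 0.01926 K/W
ΣR = 9.374×10^-4 + 0.3076 + 9.633×10^-4 + 0.01926 = 0.3288 K/W
Q = ΔT/ΣR = (21.3 °C − -2.37 °C)/0.3288 = 71.99 W
From the inner boundary to the polyurethane foam/plate glass interface, ΣR_partial = 0.3085 K/W.
T_interface = T_in − Q·ΣR_partial = 21.3 °C − (71.99)(0.3085) = -0.91 °C

T = -0.91 °C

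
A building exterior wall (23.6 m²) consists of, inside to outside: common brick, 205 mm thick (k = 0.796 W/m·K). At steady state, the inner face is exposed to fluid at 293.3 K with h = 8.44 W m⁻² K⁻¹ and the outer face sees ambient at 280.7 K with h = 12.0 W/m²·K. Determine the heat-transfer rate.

Resistance network (inner→outer):
  R_conv,in = 1/(hA) = 1/(8.44·23.6) = 0.005020 K/W
  R_common brick = L/(kA) = 0.205/(0.796·23.6) = 0.01091 K/W
  R_conv,out = 1/(hA) = 1/(12.0·23.6) = 0.003531 K/W
ΣR = 0.005020 + 0.01091 + 0.003531 = 0.01946 K/W
Q = ΔT/ΣR = (293.3 K − 280.7 K)/0.01946 = 647 W

Q = 647 W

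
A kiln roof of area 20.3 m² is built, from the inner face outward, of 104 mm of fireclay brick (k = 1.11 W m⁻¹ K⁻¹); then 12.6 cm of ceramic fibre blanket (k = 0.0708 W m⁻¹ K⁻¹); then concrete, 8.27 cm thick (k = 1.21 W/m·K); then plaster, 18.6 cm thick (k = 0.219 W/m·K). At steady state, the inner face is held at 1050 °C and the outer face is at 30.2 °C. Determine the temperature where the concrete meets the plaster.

Resistance network (inner→outer):
  R_fireclay brick = L/(kA) = 0.104/(1.11·20.3) = 0.004615 K/W
  R_ceramic fibre blanket = L/(kA) = 0.126/(0.0708·20.3) = 0.08767 K/W
  R_concrete = L/(kA) = 0.0827/(1.21·20.3) = 0.003367 K/W
  R_plaster = L/(kA) = 0.186/(0.219·20.3) = 0.04184 K/W
ΣR = 0.004615 + 0.08767 + 0.003367 + 0.04184 = 0.1375 K/W
Q = ΔT/ΣR = (1050 °C − 30.2 °C)/0.1375 = 7417 W
From the inner boundary to the concrete/plaster interface, ΣR_partial = 0.09565 K/W.
T_interface = T_in − Q·ΣR_partial = 1050 °C − (7417)(0.09565) = 341 °C

T = 341 °C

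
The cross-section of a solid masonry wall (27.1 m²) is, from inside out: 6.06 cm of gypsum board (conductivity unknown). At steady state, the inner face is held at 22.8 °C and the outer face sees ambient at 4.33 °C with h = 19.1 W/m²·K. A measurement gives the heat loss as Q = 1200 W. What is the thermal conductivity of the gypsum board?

k = 0.166 W/m·K

ΣR = ΔT/Q = |22.8 − 4.33|/1200 = 0.01539 K/W
Known resistances:
  R_conv,out = 1/(hA) = 1/(19.1·27.1) = 0.001932 K/W
R_gypsum board = ΣR − ΣR_known = 0.01539 − 0.001932 = 0.01346 K/W
L/(kA) = 0.01346 ⇒ k = 0.0606/(0.01346·27.1) = 0.166 W/m·K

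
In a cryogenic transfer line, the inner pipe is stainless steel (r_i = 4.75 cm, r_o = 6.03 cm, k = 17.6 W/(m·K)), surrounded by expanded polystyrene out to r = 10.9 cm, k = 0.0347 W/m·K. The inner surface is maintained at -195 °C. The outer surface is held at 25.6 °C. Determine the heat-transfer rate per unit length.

Q' = 81.2 W/m

Resistance network (inner→outer):
  R'_stainless steel = ln(0.0603/0.0475)/(2πk) = 0.2386/(2π·17.6) = 0.002158 m·K/W
  R'_expanded polystyrene = ln(0.109/0.0603)/(2πk) = 0.5920/(2π·0.0347) = 2.715 m·K/W
ΣR = 0.002158 + 2.715 = 2.717 m·K/W
Q' = ΔT/ΣR = (-195 °C − 25.6 °C)/2.717 = -81.2 W/m
(Negative Q' ⇒ heat flows inward; heat gain = 81.2 W/m.)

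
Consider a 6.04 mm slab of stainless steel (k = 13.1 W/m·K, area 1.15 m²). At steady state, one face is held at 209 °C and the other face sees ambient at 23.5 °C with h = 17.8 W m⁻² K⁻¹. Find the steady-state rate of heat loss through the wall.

Q = 3.77 kW

Resistance network (inner→outer):
  R_stainless steel = L/(kA) = 0.00604/(13.1·1.15) = 4.009×10^-4 K/W
  R_conv,out = 1/(hA) = 1/(17.8·1.15) = 0.04885 K/W
ΣR = 4.009×10^-4 + 0.04885 = 0.04925 K/W
Q = ΔT/ΣR = (209 °C − 23.5 °C)/0.04925 = 3770 W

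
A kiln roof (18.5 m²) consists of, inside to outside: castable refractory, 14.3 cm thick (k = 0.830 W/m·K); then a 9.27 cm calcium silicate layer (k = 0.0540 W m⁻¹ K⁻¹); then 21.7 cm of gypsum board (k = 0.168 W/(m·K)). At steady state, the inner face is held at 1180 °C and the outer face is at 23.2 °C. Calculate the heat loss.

Q = 6730 W

Treat each layer as a resistance in series:
  R_castable refractory = L/(kA) = 0.143/(0.830·18.5) = 0.009313 K/W
  R_calcium silicate = L/(kA) = 0.0927/(0.0540·18.5) = 0.09279 K/W
  R_gypsum board = L/(kA) = 0.217/(0.168·18.5) = 0.06982 K/W
ΣR = 0.009313 + 0.09279 + 0.06982 = 0.1719 K/W
Q = ΔT/ΣR = (1180 °C − 23.2 °C)/0.1719 = 6730 W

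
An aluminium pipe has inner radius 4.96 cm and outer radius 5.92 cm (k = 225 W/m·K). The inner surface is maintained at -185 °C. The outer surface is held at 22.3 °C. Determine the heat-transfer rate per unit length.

Q' = 1660 kW/m

Q' = 2πk·ΔT/ln(r₂/r₁) = 2π × 225 × 207.3 / ln(0.0592/0.0496) = 1.66×10^6 W/m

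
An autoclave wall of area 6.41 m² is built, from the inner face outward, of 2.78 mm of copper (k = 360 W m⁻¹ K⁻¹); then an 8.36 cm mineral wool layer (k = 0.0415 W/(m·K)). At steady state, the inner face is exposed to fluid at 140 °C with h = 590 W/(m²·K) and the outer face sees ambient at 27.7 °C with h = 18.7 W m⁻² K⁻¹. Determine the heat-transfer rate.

Q = 348 W

Treat each layer as a resistance in series:
  R_conv,in = 1/(hA) = 1/(590·6.41) = 2.644×10^-4 K/W
  R_copper = L/(kA) = 0.00278/(360·6.41) = 1.205×10^-6 K/W
  R_mineral wool = L/(kA) = 0.0836/(0.0415·6.41) = 0.3143 K/W
  R_conv,out = 1/(hA) = 1/(18.7·6.41) = 0.008343 K/W
ΣR = 2.644×10^-4 + 1.205×10^-6 + 0.3143 + 0.008343 = 0.3229 K/W
Q = ΔT/ΣR = (140 °C − 27.7 °C)/0.3229 = 348 W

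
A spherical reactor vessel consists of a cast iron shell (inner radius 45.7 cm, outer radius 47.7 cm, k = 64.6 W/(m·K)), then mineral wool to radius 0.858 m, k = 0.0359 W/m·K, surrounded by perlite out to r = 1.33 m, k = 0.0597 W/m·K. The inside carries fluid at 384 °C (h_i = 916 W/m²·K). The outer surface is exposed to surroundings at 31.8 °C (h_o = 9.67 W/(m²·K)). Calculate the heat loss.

Resistance network (inner→outer):
  R_conv,in = 1/(4πr²h) = 1/(4π·0.457²·916) = 4.160×10^-4 K/W
  R_cast iron = (1/0.457 − 1/0.477)/(4πk) = 0.09175/(4π·64.6) = 1.130×10^-4 K/W
  R_mineral wool = (1/0.477 − 1/0.858)/(4πk) = 0.9309/(4π·0.0359) = 2.064 K/W
  R_perlite = (1/0.858 − 1/1.33)/(4πk) = 0.4136/(4π·0.0597) = 0.5513 K/W
  R_conv,out = 1/(4πr²h) = 1/(4π·1.33²·9.67) = 0.004652 K/W
ΣR = 4.160×10^-4 + 1.130×10^-4 + 2.064 + 0.5513 + 0.004652 = 2.620 K/W
Q = ΔT/ΣR = (384 °C − 31.8 °C)/2.620 = 134 W

Q = 134 W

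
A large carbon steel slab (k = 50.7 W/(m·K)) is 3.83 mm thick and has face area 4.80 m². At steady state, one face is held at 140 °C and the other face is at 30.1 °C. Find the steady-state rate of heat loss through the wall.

Q = kA·ΔT/L = 50.7 × 4.80 × |140 °C − 30.1 °C| / 0.00383 = 6.98×10^6 W

Q = 6980 kW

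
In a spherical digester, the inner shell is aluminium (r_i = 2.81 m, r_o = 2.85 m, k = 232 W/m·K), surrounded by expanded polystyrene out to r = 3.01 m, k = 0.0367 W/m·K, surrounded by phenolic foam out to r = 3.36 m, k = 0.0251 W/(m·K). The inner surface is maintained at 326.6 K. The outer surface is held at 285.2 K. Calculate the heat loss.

Q = 276 W

Resistance network (inner→outer):
  R_aluminium = (1/2.81 − 1/2.85)/(4πk) = 0.004995/(4π·232) = 1.713×10^-6 K/W
  R_expanded polystyrene = (1/2.85 − 1/3.01)/(4πk) = 0.01865/(4π·0.0367) = 0.04044 K/W
  R_phenolic foam = (1/3.01 − 1/3.36)/(4πk) = 0.03461/(4π·0.0251) = 0.1097 K/W
ΣR = 1.713×10^-6 + 0.04044 + 0.1097 = 0.1501 K/W
Q = ΔT/ΣR = (326.6 K − 285.2 K)/0.1501 = 276 W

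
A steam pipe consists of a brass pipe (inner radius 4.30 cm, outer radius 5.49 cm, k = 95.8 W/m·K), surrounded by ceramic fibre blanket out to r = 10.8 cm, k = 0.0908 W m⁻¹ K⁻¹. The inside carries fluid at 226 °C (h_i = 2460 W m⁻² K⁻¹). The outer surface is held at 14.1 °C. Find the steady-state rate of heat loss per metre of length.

Treat each layer as a resistance in series:
  R'_conv,in = 1/(2πr h) = 1/(2π·0.0430·2460) = 0.001505 m·K/W
  R'_brass = ln(0.0549/0.0430)/(2πk) = 0.2443/(2π·95.8) = 4.059×10^-4 m·K/W
  R'_ceramic fibre blanket = ln(0.108/0.0549)/(2πk) = 0.6766/(2π·0.0908) = 1.186 m·K/W
ΣR = 0.001505 + 4.059×10^-4 + 1.186 = 1.188 m·K/W
Q' = ΔT/ΣR = (226 °C − 14.1 °C)/1.188 = 178 W/m

Q' = 178 W/m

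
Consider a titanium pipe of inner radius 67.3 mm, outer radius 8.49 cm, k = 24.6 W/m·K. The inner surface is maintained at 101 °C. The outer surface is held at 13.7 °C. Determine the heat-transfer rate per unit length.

Q' = 58100 W/m

Q' = 2πk·ΔT/ln(r₂/r₁) = 2π × 24.6 × 87.3 / ln(0.0849/0.0673) = 58100 W/m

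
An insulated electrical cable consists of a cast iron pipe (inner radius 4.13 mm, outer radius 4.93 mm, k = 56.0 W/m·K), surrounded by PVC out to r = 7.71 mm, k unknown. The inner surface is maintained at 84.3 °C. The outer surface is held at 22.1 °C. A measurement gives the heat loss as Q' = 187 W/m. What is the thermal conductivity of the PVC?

k = 0.214 W/m·K

ΣR = ΔT/Q' = |84.3 − 22.1|/187 = 0.3326 m·K/W
Known resistances:
  R'_cast iron = ln(0.00493/0.00413)/(2πk) = 0.1771/(2π·56.0) = 5.032×10^-4 m·K/W
R_PVC = ΣR − ΣR_known = 0.3326 − 5.032×10^-4 = 0.3321 m·K/W
ln(r₂/r₁)/(2πk) = 0.3321 ⇒ k = 0.4472/(2π·0.3321) = 0.214 W/m·K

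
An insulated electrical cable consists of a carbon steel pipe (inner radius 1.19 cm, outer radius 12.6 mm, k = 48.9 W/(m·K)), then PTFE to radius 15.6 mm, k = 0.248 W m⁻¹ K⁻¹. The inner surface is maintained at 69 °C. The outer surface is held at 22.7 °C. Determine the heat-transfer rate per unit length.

Treat each layer as a resistance in series:
  R'_carbon steel = ln(0.0126/0.0119)/(2πk) = 0.05716/(2π·48.9) = 1.860×10^-4 m·K/W
  R'_PTFE = ln(0.0156/0.0126)/(2πk) = 0.2136/(2π·0.248) = 0.1371 m·K/W
ΣR = 1.860×10^-4 + 0.1371 = 0.1373 m·K/W
Q' = ΔT/ΣR = (69 °C − 22.7 °C)/0.1373 = 337 W/m

Q' = 337 W/m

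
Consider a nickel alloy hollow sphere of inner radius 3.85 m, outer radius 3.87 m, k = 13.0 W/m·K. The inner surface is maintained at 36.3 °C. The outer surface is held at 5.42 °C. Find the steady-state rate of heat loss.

Q = 4πk·ΔT/(1/r₁ − 1/r₂) = 4π × 13.0 × 30.88 / (1/3.85 − 1/3.87) = 3.76×10^6 W

Q = 3760 kW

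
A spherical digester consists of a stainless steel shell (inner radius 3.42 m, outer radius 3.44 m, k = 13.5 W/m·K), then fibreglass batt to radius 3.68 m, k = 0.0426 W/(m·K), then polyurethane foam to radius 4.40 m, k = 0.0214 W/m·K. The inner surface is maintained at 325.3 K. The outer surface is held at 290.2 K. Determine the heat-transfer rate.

Resistance network (inner→outer):
  R_stainless steel = (1/3.42 − 1/3.44)/(4πk) = 0.001700/(4π·13.5) = 1.002×10^-5 K/W
  R_fibreglass batt = (1/3.44 − 1/3.68)/(4πk) = 0.01896/(4π·0.0426) = 0.03541 K/W
  R_polyurethane foam = (1/3.68 − 1/4.40)/(4πk) = 0.04447/(4π·0.0214) = 0.1654 K/W
ΣR = 1.002×10^-5 + 0.03541 + 0.1654 = 0.2008 K/W
Q = ΔT/ΣR = (325.3 K − 290.2 K)/0.2008 = 175 W

Q = 175 W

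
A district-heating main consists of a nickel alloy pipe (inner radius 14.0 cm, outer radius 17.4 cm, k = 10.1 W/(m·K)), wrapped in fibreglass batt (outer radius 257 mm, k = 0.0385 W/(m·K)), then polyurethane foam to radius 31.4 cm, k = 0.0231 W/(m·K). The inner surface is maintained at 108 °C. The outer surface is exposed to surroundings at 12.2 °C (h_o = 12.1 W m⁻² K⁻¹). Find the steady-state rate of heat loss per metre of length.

Resistance network (inner→outer):
  R'_nickel alloy = ln(0.174/0.140)/(2πk) = 0.2174/(2π·10.1) = 0.003426 m·K/W
  R'_fibreglass batt = ln(0.257/0.174)/(2πk) = 0.3900/(2π·0.0385) = 1.612 m·K/W
  R'_polyurethane foam = ln(0.314/0.257)/(2πk) = 0.2003/(2π·0.0231) = 1.380 m·K/W
  R'_conv,out = 1/(2πr h) = 1/(2π·0.314·12.1) = 0.04189 m·K/W
ΣR = 0.003426 + 1.612 + 1.380 + 0.04189 = 3.037 m·K/W
Q' = ΔT/ΣR = (108 °C − 12.2 °C)/3.037 = 31.5 W/m

Q' = 31.5 W/m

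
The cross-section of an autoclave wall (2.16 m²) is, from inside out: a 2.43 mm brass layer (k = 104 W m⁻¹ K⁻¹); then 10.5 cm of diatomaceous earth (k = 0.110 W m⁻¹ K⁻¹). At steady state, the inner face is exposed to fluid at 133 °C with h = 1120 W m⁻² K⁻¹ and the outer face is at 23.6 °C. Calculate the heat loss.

Series thermal resistances, inner to outer:
  R_conv,in = 1/(hA) = 1/(1120·2.16) = 4.134×10^-4 K/W
  R_brass = L/(kA) = 0.00243/(104·2.16) = 1.082×10^-5 K/W
  R_diatomaceous earth = L/(kA) = 0.105/(0.110·2.16) = 0.4419 K/W
ΣR = 4.134×10^-4 + 1.082×10^-5 + 0.4419 = 0.4423 K/W
Q = ΔT/ΣR = (133 °C − 23.6 °C)/0.4423 = 247 W

Q = 247 W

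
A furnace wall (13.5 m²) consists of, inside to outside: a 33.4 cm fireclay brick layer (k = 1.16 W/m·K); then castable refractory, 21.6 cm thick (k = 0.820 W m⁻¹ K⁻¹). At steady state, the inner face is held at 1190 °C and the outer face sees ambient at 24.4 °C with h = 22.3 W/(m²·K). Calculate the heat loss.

Treat each layer as a resistance in series:
  R_fireclay brick = L/(kA) = 0.334/(1.16·13.5) = 0.02133 K/W
  R_castable refractory = L/(kA) = 0.216/(0.820·13.5) = 0.01951 K/W
  R_conv,out = 1/(hA) = 1/(22.3·13.5) = 0.003322 K/W
ΣR = 0.02133 + 0.01951 + 0.003322 = 0.04416 K/W
Q = ΔT/ΣR = (1190 °C − 24.4 °C)/0.04416 = 26400 W

Q = 26.4 kW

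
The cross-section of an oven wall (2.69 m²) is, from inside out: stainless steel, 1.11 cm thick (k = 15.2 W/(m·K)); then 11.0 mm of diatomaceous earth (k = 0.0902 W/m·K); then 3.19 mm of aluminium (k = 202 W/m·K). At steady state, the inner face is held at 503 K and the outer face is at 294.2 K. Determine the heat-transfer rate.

Q = 4.58 kW

Series thermal resistances, inner to outer:
  R_stainless steel = L/(kA) = 0.0111/(15.2·2.69) = 2.715×10^-4 K/W
  R_diatomaceous earth = L/(kA) = 0.0110/(0.0902·2.69) = 0.04534 K/W
  R_aluminium = L/(kA) = 0.00319/(202·2.69) = 5.871×10^-6 K/W
ΣR = 2.715×10^-4 + 0.04534 + 5.871×10^-6 = 0.04562 K/W
Q = ΔT/ΣR = (503 K − 294.2 K)/0.04562 = 4580 W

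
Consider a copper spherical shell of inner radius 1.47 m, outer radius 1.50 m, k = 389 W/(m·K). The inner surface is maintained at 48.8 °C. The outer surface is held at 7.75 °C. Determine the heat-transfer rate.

Q = 14700 kW

Q = 4πk·ΔT/(1/r₁ − 1/r₂) = 4π × 389 × 41.05 / (1/1.47 − 1/1.50) = 1.47×10^7 W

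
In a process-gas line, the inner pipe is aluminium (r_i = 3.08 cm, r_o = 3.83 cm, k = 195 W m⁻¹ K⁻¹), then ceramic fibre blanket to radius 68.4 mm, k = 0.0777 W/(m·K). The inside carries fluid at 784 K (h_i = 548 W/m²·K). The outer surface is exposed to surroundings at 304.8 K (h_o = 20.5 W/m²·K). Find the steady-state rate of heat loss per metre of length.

Q' = 366 W/m

Series thermal resistances, inner to outer:
  R'_conv,in = 1/(2πr h) = 1/(2π·0.0308·548) = 0.009430 m·K/W
  R'_aluminium = ln(0.0383/0.0308)/(2πk) = 0.2179/(2π·195) = 1.779×10^-4 m·K/W
  R'_ceramic fibre blanket = ln(0.0684/0.0383)/(2πk) = 0.5799/(2π·0.0777) = 1.188 m·K/W
  R'_conv,out = 1/(2πr h) = 1/(2π·0.0684·20.5) = 0.1135 m·K/W
ΣR = 0.009430 + 1.779×10^-4 + 1.188 + 0.1135 = 1.311 m·K/W
Q' = ΔT/ΣR = (784 K − 304.8 K)/1.311 = 366 W/m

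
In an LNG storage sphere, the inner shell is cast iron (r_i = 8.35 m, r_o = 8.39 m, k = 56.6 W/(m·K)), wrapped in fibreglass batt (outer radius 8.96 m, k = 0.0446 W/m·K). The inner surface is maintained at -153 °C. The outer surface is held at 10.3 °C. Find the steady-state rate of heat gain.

Series thermal resistances, inner to outer:
  R_cast iron = (1/8.35 − 1/8.39)/(4πk) = 5.710×10^-4/(4π·56.6) = 8.028×10^-7 K/W
  R_fibreglass batt = (1/8.39 − 1/8.96)/(4πk) = 0.007582/(4π·0.0446) = 0.01353 K/W
ΣR = 8.028×10^-7 + 0.01353 = 0.01353 K/W
Q = ΔT/ΣR = (-153 °C − 10.3 °C)/0.01353 = -12100 W
(Negative Q ⇒ heat flows inward; heat gain = 12100 W.)

Q = 12.1 kW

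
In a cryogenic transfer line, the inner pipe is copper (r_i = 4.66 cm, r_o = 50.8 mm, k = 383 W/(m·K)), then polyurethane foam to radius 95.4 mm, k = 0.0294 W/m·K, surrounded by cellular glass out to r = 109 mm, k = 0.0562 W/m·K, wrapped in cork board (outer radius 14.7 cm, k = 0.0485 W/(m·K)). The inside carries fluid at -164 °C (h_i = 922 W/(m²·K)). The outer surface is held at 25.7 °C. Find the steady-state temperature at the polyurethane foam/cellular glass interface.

T = -28.3 °C

Series thermal resistances, inner to outer:
  R'_conv,in = 1/(2πr h) = 1/(2π·0.0466·922) = 0.003704 m·K/W
  R'_copper = ln(0.0508/0.0466)/(2πk) = 0.08630/(2π·383) = 3.586×10^-5 m·K/W
  R'_polyurethane foam = ln(0.0954/0.0508)/(2πk) = 0.6302/(2π·0.0294) = 3.411 m·K/W
  R'_cellular glass = ln(0.109/0.0954)/(2πk) = 0.1333/(2π·0.0562) = 0.3774 m·K/W
  R'_cork board = ln(0.147/0.109)/(2πk) = 0.2991/(2π·0.0485) = 0.9815 m·K/W
ΣR = 0.003704 + 3.586×10^-5 + 3.411 + 0.3774 + 0.9815 = 4.774 m·K/W
Q' = ΔT/ΣR = (-164 °C − 25.7 °C)/4.774 = -39.74 W/m
From the inner boundary to the polyurethane foam/cellular glass interface, ΣR_partial = 3.415 m·K/W.
T_interface = T_in − Q'·ΣR_partial = -164 °C − (-39.74)(3.415) = -28.3 °C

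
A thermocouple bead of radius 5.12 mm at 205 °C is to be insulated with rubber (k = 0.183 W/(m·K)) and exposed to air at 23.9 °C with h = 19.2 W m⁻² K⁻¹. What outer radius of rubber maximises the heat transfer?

r_cr = 1.91 cm

For a sphere, r_cr = 2k_ins/h = 2·0.183/19.2 = 0.0191 m = 1.91 cm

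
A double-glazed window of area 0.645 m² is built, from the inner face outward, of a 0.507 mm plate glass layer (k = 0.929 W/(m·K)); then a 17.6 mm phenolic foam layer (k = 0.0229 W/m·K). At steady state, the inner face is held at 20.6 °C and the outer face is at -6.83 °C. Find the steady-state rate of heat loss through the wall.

Q = 23.0 W

Treat each layer as a resistance in series:
  R_plate glass = L/(kA) = 5.07×10^-4/(0.929·0.645) = 8.461×10^-4 K/W
  R_phenolic foam = L/(kA) = 0.0176/(0.0229·0.645) = 1.192 K/W
ΣR = 8.461×10^-4 + 1.192 = 1.193 K/W
Q = ΔT/ΣR = (20.6 °C − -6.83 °C)/1.193 = 23.0 W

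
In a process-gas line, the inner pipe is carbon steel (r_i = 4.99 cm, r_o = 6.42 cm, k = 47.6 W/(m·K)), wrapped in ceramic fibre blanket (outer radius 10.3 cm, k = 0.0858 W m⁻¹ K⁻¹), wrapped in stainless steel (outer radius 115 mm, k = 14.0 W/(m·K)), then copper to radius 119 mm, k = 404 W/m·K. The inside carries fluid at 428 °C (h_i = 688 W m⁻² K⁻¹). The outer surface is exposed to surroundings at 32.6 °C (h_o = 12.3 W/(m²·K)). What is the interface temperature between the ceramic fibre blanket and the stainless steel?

Resistance network (inner→outer):
  R'_conv,in = 1/(2πr h) = 1/(2π·0.0499·688) = 0.004636 m·K/W
  R'_carbon steel = ln(0.0642/0.0499)/(2πk) = 0.2520/(2π·47.6) = 8.425×10^-4 m·K/W
  R'_ceramic fibre blanket = ln(0.103/0.0642)/(2πk) = 0.4727/(2π·0.0858) = 0.8769 m·K/W
  R'_stainless steel = ln(0.115/0.103)/(2πk) = 0.1102/(2π·14.0) = 0.001253 m·K/W
  R'_copper = ln(0.119/0.115)/(2πk) = 0.03419/(2π·404) = 1.347×10^-5 m·K/W
  R'_conv,out = 1/(2πr h) = 1/(2π·0.119·12.3) = 0.1087 m·K/W
ΣR = 0.004636 + 8.425×10^-4 + 0.8769 + 0.001253 + 1.347×10^-5 + 0.1087 = 0.9923 m·K/W
Q' = ΔT/ΣR = (428 °C − 32.6 °C)/0.9923 = 398.5 W/m
From the inner boundary to the ceramic fibre blanket/stainless steel interface, ΣR_partial = 0.8824 m·K/W.
T_interface = T_in − Q'·ΣR_partial = 428 °C − (398.5)(0.8824) = 76.4 °C

T = 76.4 °C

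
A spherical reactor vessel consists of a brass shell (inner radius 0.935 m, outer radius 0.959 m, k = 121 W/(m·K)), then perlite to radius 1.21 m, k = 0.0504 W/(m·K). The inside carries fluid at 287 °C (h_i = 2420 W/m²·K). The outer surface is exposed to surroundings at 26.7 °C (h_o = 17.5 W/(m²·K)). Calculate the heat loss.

Q = 755 W

Treat each layer as a resistance in series:
  R_conv,in = 1/(4πr²h) = 1/(4π·0.935²·2420) = 3.761×10^-5 K/W
  R_brass = (1/0.935 − 1/0.959)/(4πk) = 0.02677/(4π·121) = 1.760×10^-5 K/W
  R_perlite = (1/0.959 − 1/1.21)/(4πk) = 0.2163/(4π·0.0504) = 0.3415 K/W
  R_conv,out = 1/(4πr²h) = 1/(4π·1.21²·17.5) = 0.003106 K/W
ΣR = 3.761×10^-5 + 1.760×10^-5 + 0.3415 + 0.003106 = 0.3447 K/W
Q = ΔT/ΣR = (287 °C − 26.7 °C)/0.3447 = 755 W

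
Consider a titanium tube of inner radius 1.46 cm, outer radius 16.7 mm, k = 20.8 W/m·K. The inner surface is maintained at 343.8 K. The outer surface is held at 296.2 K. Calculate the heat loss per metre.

Q' = 2πk·ΔT/ln(r₂/r₁) = 2π × 20.8 × 47.6 / ln(0.0167/0.0146) = 46300 W/m

Q' = 46300 W/m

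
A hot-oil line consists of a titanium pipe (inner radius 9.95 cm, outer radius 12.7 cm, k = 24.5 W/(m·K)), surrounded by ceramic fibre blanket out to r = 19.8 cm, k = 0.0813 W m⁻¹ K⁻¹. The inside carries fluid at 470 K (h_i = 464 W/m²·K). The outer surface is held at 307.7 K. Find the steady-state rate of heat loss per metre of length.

Q' = 186 W/m

Treat each layer as a resistance in series:
  R'_conv,in = 1/(2πr h) = 1/(2π·0.0995·464) = 0.003447 m·K/W
  R'_titanium = ln(0.127/0.0995)/(2πk) = 0.2440/(2π·24.5) = 0.001585 m·K/W
  R'_ceramic fibre blanket = ln(0.198/0.127)/(2πk) = 0.4441/(2π·0.0813) = 0.8693 m·K/W
ΣR = 0.003447 + 0.001585 + 0.8693 = 0.8743 m·K/W
Q' = ΔT/ΣR = (470 K − 307.7 K)/0.8743 = 186 W/m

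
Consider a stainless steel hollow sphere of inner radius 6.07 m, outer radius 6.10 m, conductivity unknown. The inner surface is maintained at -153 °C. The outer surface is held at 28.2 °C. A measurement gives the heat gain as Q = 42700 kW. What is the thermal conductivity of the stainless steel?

ΣR = ΔT/Q = |-153 − 28.2|/4.27×10^7 = 4.244×10^-6 K/W
(1/r₁−1/r₂)/(4πk) = 4.244×10^-6 ⇒ k = 8.102×10^-4/(4π·4.244×10^-6) = 15.2 W/m·K

k = 15.2 W/m·K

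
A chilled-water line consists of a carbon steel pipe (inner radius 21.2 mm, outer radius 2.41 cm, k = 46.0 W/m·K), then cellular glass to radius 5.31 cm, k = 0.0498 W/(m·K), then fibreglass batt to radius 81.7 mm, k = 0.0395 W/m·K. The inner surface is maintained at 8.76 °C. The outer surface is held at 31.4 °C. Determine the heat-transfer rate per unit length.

Q' = 5.31 W/m

Series thermal resistances, inner to outer:
  R'_carbon steel = ln(0.0241/0.0212)/(2πk) = 0.1282/(2π·46.0) = 4.436×10^-4 m·K/W
  R'_cellular glass = ln(0.0531/0.0241)/(2πk) = 0.7900/(2π·0.0498) = 2.525 m·K/W
  R'_fibreglass batt = ln(0.0817/0.0531)/(2πk) = 0.4309/(2π·0.0395) = 1.736 m·K/W
ΣR = 4.436×10^-4 + 2.525 + 1.736 = 4.261 m·K/W
Q' = ΔT/ΣR = (8.76 °C − 31.4 °C)/4.261 = -5.31 W/m
(Negative Q' ⇒ heat flows inward; heat gain = 5.31 W/m.)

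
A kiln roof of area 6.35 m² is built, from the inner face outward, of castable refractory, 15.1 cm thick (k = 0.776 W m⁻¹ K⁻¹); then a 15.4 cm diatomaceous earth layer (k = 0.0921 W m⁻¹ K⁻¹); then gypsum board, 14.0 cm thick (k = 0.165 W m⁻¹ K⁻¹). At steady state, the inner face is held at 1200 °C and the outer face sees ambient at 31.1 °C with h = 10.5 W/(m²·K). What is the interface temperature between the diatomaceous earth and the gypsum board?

T = 424 °C

Resistance network (inner→outer):
  R_castable refractory = L/(kA) = 0.151/(0.776·6.35) = 0.03064 K/W
  R_diatomaceous earth = L/(kA) = 0.154/(0.0921·6.35) = 0.2633 K/W
  R_gypsum board = L/(kA) = 0.140/(0.165·6.35) = 0.1336 K/W
  R_conv,out = 1/(hA) = 1/(10.5·6.35) = 0.01500 K/W
ΣR = 0.03064 + 0.2633 + 0.1336 + 0.01500 = 0.4425 K/W
Q = ΔT/ΣR = (1200 °C − 31.1 °C)/0.4425 = 2642 W
From the inner boundary to the diatomaceous earth/gypsum board interface, ΣR_partial = 0.2939 K/W.
T_interface = T_in − Q·ΣR_partial = 1200 °C − (2642)(0.2939) = 424 °C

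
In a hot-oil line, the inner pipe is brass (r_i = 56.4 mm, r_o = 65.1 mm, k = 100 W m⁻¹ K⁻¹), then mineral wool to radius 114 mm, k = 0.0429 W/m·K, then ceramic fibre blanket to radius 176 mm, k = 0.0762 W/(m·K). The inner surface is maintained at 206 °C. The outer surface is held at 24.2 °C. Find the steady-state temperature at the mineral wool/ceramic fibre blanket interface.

T = 79.4 °C

Series thermal resistances, inner to outer:
  R'_brass = ln(0.0651/0.0564)/(2πk) = 0.1435/(2π·100) = 2.283×10^-4 m·K/W
  R'_mineral wool = ln(0.114/0.0651)/(2πk) = 0.5603/(2π·0.0429) = 2.079 m·K/W
  R'_ceramic fibre blanket = ln(0.176/0.114)/(2πk) = 0.4343/(2π·0.0762) = 0.9071 m·K/W
ΣR = 2.283×10^-4 + 2.079 + 0.9071 = 2.986 m·K/W
Q' = ΔT/ΣR = (206 °C − 24.2 °C)/2.986 = 60.88 W/m
From the inner boundary to the mineral wool/ceramic fibre blanket interface, ΣR_partial = 2.079 m·K/W.
T_interface = T_in − Q'·ΣR_partial = 206 °C − (60.88)(2.079) = 79.4 °C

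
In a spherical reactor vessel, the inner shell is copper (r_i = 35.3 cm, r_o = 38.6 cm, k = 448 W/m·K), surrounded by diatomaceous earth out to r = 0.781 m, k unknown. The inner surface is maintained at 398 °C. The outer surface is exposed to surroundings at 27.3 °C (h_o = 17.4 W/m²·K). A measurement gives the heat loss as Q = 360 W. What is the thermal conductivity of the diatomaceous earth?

ΣR = ΔT/Q = |398 − 27.3|/360 = 1.030 K/W
Known resistances:
  R_copper = (1/0.353 − 1/0.386)/(4πk) = 0.2422/(4π·448) = 4.302×10^-5 K/W
  R_conv,out = 1/(4πr²h) = 1/(4π·0.781²·17.4) = 0.007498 K/W
R_diatomaceous earth = ΣR − ΣR_known = 1.030 − 0.007541 = 1.022 K/W
(1/r₁−1/r₂)/(4πk) = 1.022 ⇒ k = 1.310/(4π·1.022) = 0.102 W/m·K

k = 0.102 W/m·K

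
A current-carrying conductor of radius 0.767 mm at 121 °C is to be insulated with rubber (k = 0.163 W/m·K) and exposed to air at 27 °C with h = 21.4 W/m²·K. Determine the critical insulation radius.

r_cr = 0.762 cm

For a cylinder, r_cr = k_ins/h = 0.163/21.4 = 0.00762 m = 0.762 cm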